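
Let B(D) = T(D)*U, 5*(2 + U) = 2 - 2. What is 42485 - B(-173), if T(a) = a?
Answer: 42139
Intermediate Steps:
U = -2 (U = -2 + (2 - 2)/5 = -2 + (⅕)*0 = -2 + 0 = -2)
B(D) = -2*D (B(D) = D*(-2) = -2*D)
42485 - B(-173) = 42485 - (-2)*(-173) = 42485 - 1*346 = 42485 - 346 = 42139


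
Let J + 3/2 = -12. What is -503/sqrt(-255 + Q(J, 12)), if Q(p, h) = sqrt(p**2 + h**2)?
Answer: 503*I*sqrt(6)/(3*sqrt(170 - sqrt(145))) ≈ 32.678*I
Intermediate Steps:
J = -27/2 (J = -3/2 - 12 = -27/2 ≈ -13.500)
Q(p, h) = sqrt(h**2 + p**2)
-503/sqrt(-255 + Q(J, 12)) = -503/sqrt(-255 + sqrt(12**2 + (-27/2)**2)) = -503/sqrt(-255 + sqrt(144 + 729/4)) = -503/sqrt(-255 + sqrt(1305/4)) = -503/sqrt(-255 + 3*sqrt(145)/2)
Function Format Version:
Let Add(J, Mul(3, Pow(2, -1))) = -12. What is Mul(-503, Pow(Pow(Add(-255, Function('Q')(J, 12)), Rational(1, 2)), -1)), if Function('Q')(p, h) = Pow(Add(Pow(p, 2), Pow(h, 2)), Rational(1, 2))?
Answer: Mul(Rational(503, 3), I, Pow(6, Rational(1, 2)), Pow(Add(170, Mul(-1, Pow(145, Rational(1, 2)))), Rational(-1, 2))) ≈ Mul(32.678, I)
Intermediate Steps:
J = Rational(-27, 2) (J = Add(Rational(-3, 2), -12) = Rational(-27, 2) ≈ -13.500)
Function('Q')(p, h) = Pow(Add(Pow(h, 2), Pow(p, 2)), Rational(1, 2))
Mul(-503, Pow(Pow(Add(-255, Function('Q')(J, 12)), Rational(1, 2)), -1)) = Mul(-503, Pow(Pow(Add(-255, Pow(Add(Pow(12, 2), Pow(Rational(-27, 2), 2)), Rational(1, 2))), Rational(1, 2)), -1)) = Mul(-503, Pow(Pow(Add(-255, Pow(Add(144, Rational(729, 4)), Rational(1, 2))), Rational(1, 2)), -1)) = Mul(-503, Pow(Pow(Add(-255, Pow(Rational(1305, 4), Rational(1, 2))), Rational(1, 2)), -1)) = Mul(-503, Pow(Pow(Add(-255, Mul(Rational(3, 2), Pow(145, Rational(1, 2)))), Rational(1, 2)), -1)) = Mul(-503, Pow(Add(-255, Mul(Rational(3, 2), Pow(145, Rational(1, 2)))), Rational(-1, 2)))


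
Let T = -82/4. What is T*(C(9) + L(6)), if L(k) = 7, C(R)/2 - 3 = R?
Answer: -1271/2 ≈ -635.50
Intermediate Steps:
C(R) = 6 + 2*R
T = -41/2 (T = -82*¼ = -41/2 ≈ -20.500)
T*(C(9) + L(6)) = -41*((6 + 2*9) + 7)/2 = -41*((6 + 18) + 7)/2 = -41*(24 + 7)/2 = -41/2*31 = -1271/2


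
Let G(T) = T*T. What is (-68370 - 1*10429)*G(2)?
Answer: -315196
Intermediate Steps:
G(T) = T**2
(-68370 - 1*10429)*G(2) = (-68370 - 1*10429)*2**2 = (-68370 - 10429)*4 = -78799*4 = -315196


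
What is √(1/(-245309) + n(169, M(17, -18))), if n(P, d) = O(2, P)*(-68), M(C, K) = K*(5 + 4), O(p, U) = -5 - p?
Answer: √28644016363647/245309 ≈ 21.817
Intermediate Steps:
M(C, K) = 9*K (M(C, K) = K*9 = 9*K)
n(P, d) = 476 (n(P, d) = (-5 - 1*2)*(-68) = (-5 - 2)*(-68) = -7*(-68) = 476)
√(1/(-245309) + n(169, M(17, -18))) = √(1/(-245309) + 476) = √(-1/245309 + 476) = √(116767083/245309) = √28644016363647/245309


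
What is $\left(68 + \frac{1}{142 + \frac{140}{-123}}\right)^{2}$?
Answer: $\frac{1388369680681}{300190276} \approx 4625.0$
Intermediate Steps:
$\left(68 + \frac{1}{142 + \frac{140}{-123}}\right)^{2} = \left(68 + \frac{1}{142 + 140 \left(- \frac{1}{123}\right)}\right)^{2} = \left(68 + \frac{1}{142 - \frac{140}{123}}\right)^{2} = \left(68 + \frac{1}{\frac{17326}{123}}\right)^{2} = \left(68 + \frac{123}{17326}\right)^{2} = \left(\frac{1178291}{17326}\right)^{2} = \frac{1388369680681}{300190276}$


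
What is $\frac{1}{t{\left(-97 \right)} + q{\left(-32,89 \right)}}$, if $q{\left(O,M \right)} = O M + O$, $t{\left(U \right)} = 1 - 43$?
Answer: $- \frac{1}{2922} \approx -0.00034223$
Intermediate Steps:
$t{\left(U \right)} = -42$ ($t{\left(U \right)} = 1 - 43 = -42$)
$q{\left(O,M \right)} = O + M O$ ($q{\left(O,M \right)} = M O + O = O + M O$)
$\frac{1}{t{\left(-97 \right)} + q{\left(-32,89 \right)}} = \frac{1}{-42 - 32 \left(1 + 89\right)} = \frac{1}{-42 - 2880} = \frac{1}{-2922} = - \frac{1}{2922}$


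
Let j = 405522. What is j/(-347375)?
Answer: -405522/347375 ≈ -1.1674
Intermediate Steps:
j/(-347375) = 405522/(-347375) = 405522*(-1/347375) = -405522/347375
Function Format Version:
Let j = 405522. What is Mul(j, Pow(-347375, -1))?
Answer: Rational(-405522, 347375) ≈ -1.1674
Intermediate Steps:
Mul(j, Pow(-347375, -1)) = Mul(405522, Pow(-347375, -1)) = Mul(405522, Rational(-1, 347375)) = Rational(-405522, 347375)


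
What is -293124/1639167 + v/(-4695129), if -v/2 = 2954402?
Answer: 95508753256/88460925489 ≈ 1.0797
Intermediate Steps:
v = -5908804 (v = -2*2954402 = -5908804)
-293124/1639167 + v/(-4695129) = -293124/1639167 - 5908804/(-4695129) = -293124*1/1639167 - 5908804*(-1/4695129) = -97708/546389 + 5908804/4695129 = 95508753256/88460925489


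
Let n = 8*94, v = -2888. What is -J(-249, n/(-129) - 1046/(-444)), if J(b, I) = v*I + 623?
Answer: -16951725/1591 ≈ -10655.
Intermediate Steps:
n = 752
J(b, I) = 623 - 2888*I (J(b, I) = -2888*I + 623 = 623 - 2888*I)
-J(-249, n/(-129) - 1046/(-444)) = -(623 - 2888*(752/(-129) - 1046/(-444))) = -(623 - 2888*(752*(-1/129) - 1046*(-1/444))) = -(623 - 2888*(-752/129 + 523/222)) = -(623 - 2888*(-11053/3182)) = -(623 + 15960532/1591) = -1*16951725/1591 = -16951725/1591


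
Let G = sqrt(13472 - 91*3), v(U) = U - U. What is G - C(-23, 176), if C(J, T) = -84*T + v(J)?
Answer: 14784 + sqrt(13199) ≈ 14899.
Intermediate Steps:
v(U) = 0
C(J, T) = -84*T (C(J, T) = -84*T + 0 = -84*T)
G = sqrt(13199) (G = sqrt(13472 - 273) = sqrt(13199) ≈ 114.89)
G - C(-23, 176) = sqrt(13199) - (-84)*176 = sqrt(13199) - 1*(-14784) = sqrt(13199) + 14784 = 14784 + sqrt(13199)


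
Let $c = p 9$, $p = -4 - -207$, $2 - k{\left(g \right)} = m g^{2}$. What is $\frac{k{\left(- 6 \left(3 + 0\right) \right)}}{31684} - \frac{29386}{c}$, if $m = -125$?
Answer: $- \frac{61219205}{4134762} \approx -14.806$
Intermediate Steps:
$k{\left(g \right)} = 2 + 125 g^{2}$ ($k{\left(g \right)} = 2 - - 125 g^{2} = 2 + 125 g^{2}$)
$p = 203$ ($p = -4 + 207 = 203$)
$c = 1827$ ($c = 203 \cdot 9 = 1827$)
$\frac{k{\left(- 6 \left(3 + 0\right) \right)}}{31684} - \frac{29386}{c} = \frac{2 + 125 \left(- 6 \left(3 + 0\right)\right)^{2}}{31684} - \frac{29386}{1827} = \left(2 + 125 \left(\left(-6\right) 3\right)^{2}\right) \frac{1}{31684} - \frac{4198}{261} = \left(2 + 125 \left(-18\right)^{2}\right) \frac{1}{31684} - \frac{4198}{261} = \left(2 + 125 \cdot 324\right) \frac{1}{31684} - \frac{4198}{261} = \left(2 + 40500\right) \frac{1}{31684} - \frac{4198}{261} = 40502 \cdot \frac{1}{31684} - \frac{4198}{261} = \frac{20251}{15842} - \frac{4198}{261} = - \frac{61219205}{4134762}$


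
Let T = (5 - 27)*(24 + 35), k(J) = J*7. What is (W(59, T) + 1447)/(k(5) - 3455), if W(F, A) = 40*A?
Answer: 50473/3420 ≈ 14.758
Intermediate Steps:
k(J) = 7*J
T = -1298 (T = -22*59 = -1298)
(W(59, T) + 1447)/(k(5) - 3455) = (40*(-1298) + 1447)/(7*5 - 3455) = (-51920 + 1447)/(35 - 3455) = -50473/(-3420) = -50473*(-1/3420) = 50473/3420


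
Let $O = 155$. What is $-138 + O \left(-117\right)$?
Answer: $-18273$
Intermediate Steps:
$-138 + O \left(-117\right) = -138 + 155 \left(-117\right) = -138 - 18135 = -18273$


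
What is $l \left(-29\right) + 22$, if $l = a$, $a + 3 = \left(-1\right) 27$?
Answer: $892$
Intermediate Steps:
$a = -30$ ($a = -3 - 27 = -30$)
$l = -30$
$l \left(-29\right) + 22 = \left(-30\right) \left(-29\right) + 22 = 870 + 22 = 892$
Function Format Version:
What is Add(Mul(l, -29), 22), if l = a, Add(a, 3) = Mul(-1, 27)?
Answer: 892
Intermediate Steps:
a = -30 (a = Add(-3, Mul(-1, 27)) = Add(-3, -27) = -30)
l = -30
Add(Mul(l, -29), 22) = Add(Mul(-30, -29), 22) = Add(870, 22) = 892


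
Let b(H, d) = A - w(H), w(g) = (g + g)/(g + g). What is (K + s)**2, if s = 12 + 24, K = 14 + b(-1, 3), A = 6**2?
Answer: 7225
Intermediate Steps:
A = 36
w(g) = 1 (w(g) = (2*g)/((2*g)) = (2*g)*(1/(2*g)) = 1)
b(H, d) = 35 (b(H, d) = 36 - 1*1 = 36 - 1 = 35)
K = 49 (K = 14 + 35 = 49)
s = 36
(K + s)**2 = (49 + 36)**2 = 85**2 = 7225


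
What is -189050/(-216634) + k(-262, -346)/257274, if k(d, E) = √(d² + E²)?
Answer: 94525/108317 + √47090/128637 ≈ 0.87436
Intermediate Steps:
k(d, E) = √(E² + d²)
-189050/(-216634) + k(-262, -346)/257274 = -189050/(-216634) + √((-346)² + (-262)²)/257274 = -189050*(-1/216634) + √(119716 + 68644)*(1/257274) = 94525/108317 + √188360*(1/257274) = 94525/108317 + (2*√47090)*(1/257274) = 94525/108317 + √47090/128637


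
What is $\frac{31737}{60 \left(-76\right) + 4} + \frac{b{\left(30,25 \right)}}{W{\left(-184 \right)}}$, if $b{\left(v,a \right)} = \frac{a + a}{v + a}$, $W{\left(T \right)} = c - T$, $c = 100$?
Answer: $- \frac{24775207}{3558236} \approx -6.9628$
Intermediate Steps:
$W{\left(T \right)} = 100 - T$
$b{\left(v,a \right)} = \frac{2 a}{a + v}$
$\frac{31737}{60 \left(-76\right) + 4} + \frac{b{\left(30,25 \right)}}{W{\left(-184 \right)}} = \frac{31737}{60 \left(-76\right) + 4} + \frac{2 \cdot 25 \frac{1}{25 + 30}}{100 - -184} = \frac{31737}{-4560 + 4} + \frac{2 \cdot 25 \cdot \frac{1}{55}}{100 + 184} = \frac{31737}{-4556} + \frac{2 \cdot 25 \cdot \frac{1}{55}}{284} = 31737 \left(- \frac{1}{4556}\right) + \frac{10}{11} \cdot \frac{1}{284} = - \frac{31737}{4556} + \frac{5}{1562} = - \frac{24775207}{3558236}$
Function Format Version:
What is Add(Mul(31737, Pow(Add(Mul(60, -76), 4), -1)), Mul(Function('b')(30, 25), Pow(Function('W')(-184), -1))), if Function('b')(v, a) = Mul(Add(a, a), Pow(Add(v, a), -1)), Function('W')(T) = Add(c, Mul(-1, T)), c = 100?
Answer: Rational(-24775207, 3558236) ≈ -6.9628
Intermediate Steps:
Function('W')(T) = Add(100, Mul(-1, T))
Function('b')(v, a) = Mul(2, a, Pow(Add(a, v), -1)) (Function('b')(v, a) = Mul(Mul(2, a), Pow(Add(a, v), -1)) = Mul(2, a, Pow(Add(a, v), -1)))
Add(Mul(31737, Pow(Add(Mul(60, -76), 4), -1)), Mul(Function('b')(30, 25), Pow(Function('W')(-184), -1))) = Add(Mul(31737, Pow(Add(Mul(60, -76), 4), -1)), Mul(Mul(2, 25, Pow(Add(25, 30), -1)), Pow(Add(100, Mul(-1, -184)), -1))) = Add(Mul(31737, Pow(Add(-4560, 4), -1)), Mul(Mul(2, 25, Pow(55, -1)), Pow(Add(100, 184), -1))) = Add(Mul(31737, Pow(-4556, -1)), Mul(Mul(2, 25, Rational(1, 55)), Pow(284, -1))) = Add(Mul(31737, Rational(-1, 4556)), Mul(Rational(10, 11), Rational(1, 284))) = Add(Rational(-31737, 4556), Rational(5, 1562)) = Rational(-24775207, 3558236)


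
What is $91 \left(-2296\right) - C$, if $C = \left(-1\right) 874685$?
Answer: $665749$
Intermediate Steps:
$C = -874685$
$91 \left(-2296\right) - C = 91 \left(-2296\right) - -874685 = -208936 + 874685 = 665749$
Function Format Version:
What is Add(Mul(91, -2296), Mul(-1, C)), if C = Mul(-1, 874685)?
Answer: 665749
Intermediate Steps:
C = -874685
Add(Mul(91, -2296), Mul(-1, C)) = Add(Mul(91, -2296), Mul(-1, -874685)) = Add(-208936, 874685) = 665749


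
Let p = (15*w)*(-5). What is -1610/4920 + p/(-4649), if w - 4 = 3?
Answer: -490189/2287308 ≈ -0.21431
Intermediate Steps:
w = 7 (w = 4 + 3 = 7)
p = -525 (p = (15*7)*(-5) = 105*(-5) = -525)
-1610/4920 + p/(-4649) = -1610/4920 - 525/(-4649) = -1610*1/4920 - 525*(-1/4649) = -161/492 + 525/4649 = -490189/2287308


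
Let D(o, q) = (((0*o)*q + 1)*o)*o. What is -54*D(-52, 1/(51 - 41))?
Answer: -146016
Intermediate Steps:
D(o, q) = o² (D(o, q) = ((0*q + 1)*o)*o = ((0 + 1)*o)*o = (1*o)*o = o*o = o²)
-54*D(-52, 1/(51 - 41)) = -54*(-52)² = -54*2704 = -146016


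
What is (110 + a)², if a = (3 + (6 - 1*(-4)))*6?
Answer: 35344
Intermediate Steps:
a = 78 (a = (3 + (6 + 4))*6 = (3 + 10)*6 = 13*6 = 78)
(110 + a)² = (110 + 78)² = 188² = 35344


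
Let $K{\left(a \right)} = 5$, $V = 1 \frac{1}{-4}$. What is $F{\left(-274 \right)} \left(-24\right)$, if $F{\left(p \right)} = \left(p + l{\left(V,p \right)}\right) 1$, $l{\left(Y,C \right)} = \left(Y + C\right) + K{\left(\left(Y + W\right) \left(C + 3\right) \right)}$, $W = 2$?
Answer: $13038$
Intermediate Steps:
$V = - \frac{1}{4}$ ($V = 1 \left(- \frac{1}{4}\right) = - \frac{1}{4} \approx -0.25$)
$l{\left(Y,C \right)} = 5 + C + Y$ ($l{\left(Y,C \right)} = \left(Y + C\right) + 5 = \left(C + Y\right) + 5 = 5 + C + Y$)
$F{\left(p \right)} = \frac{19}{4} + 2 p$ ($F{\left(p \right)} = \left(p + \left(5 + p - \frac{1}{4}\right)\right) 1 = \left(p + \left(\frac{19}{4} + p\right)\right) 1 = \left(\frac{19}{4} + 2 p\right) 1 = \frac{19}{4} + 2 p$)
$F{\left(-274 \right)} \left(-24\right) = \left(\frac{19}{4} + 2 \left(-274\right)\right) \left(-24\right) = \left(\frac{19}{4} - 548\right) \left(-24\right) = \left(- \frac{2173}{4}\right) \left(-24\right) = 13038$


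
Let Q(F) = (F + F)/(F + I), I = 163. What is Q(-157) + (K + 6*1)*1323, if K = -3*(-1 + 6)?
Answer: -35878/3 ≈ -11959.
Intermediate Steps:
K = -15 (K = -3*5 = -15)
Q(F) = 2*F/(163 + F) (Q(F) = (F + F)/(F + 163) = (2*F)/(163 + F) = 2*F/(163 + F))
Q(-157) + (K + 6*1)*1323 = 2*(-157)/(163 - 157) + (-15 + 6*1)*1323 = 2*(-157)/6 + (-15 + 6)*1323 = 2*(-157)*(⅙) - 9*1323 = -157/3 - 11907 = -35878/3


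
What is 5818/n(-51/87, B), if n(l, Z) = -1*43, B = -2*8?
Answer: -5818/43 ≈ -135.30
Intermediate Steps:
B = -16
n(l, Z) = -43
5818/n(-51/87, B) = 5818/(-43) = 5818*(-1/43) = -5818/43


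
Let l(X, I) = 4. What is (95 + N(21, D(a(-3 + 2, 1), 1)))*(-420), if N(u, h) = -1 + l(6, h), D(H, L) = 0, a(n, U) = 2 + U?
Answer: -41160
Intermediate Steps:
N(u, h) = 3 (N(u, h) = -1 + 4 = 3)
(95 + N(21, D(a(-3 + 2, 1), 1)))*(-420) = (95 + 3)*(-420) = 98*(-420) = -41160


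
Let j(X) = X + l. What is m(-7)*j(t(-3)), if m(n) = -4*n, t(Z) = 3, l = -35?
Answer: -896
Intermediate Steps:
j(X) = -35 + X (j(X) = X - 35 = -35 + X)
m(-7)*j(t(-3)) = (-4*(-7))*(-35 + 3) = 28*(-32) = -896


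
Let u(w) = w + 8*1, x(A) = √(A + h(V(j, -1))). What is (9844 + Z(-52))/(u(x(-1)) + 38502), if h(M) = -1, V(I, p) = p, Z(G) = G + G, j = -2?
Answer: 187543700/741510051 - 4870*I*√2/741510051 ≈ 0.25292 - 9.2881e-6*I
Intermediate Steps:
Z(G) = 2*G
x(A) = √(-1 + A) (x(A) = √(A - 1) = √(-1 + A))
u(w) = 8 + w (u(w) = w + 8 = 8 + w)
(9844 + Z(-52))/(u(x(-1)) + 38502) = (9844 + 2*(-52))/((8 + √(-1 - 1)) + 38502) = (9844 - 104)/((8 + √(-2)) + 38502) = 9740/((8 + I*√2) + 38502) = 9740/(38510 + I*√2)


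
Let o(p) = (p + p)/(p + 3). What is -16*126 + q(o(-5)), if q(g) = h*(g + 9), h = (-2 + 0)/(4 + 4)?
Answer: -4039/2 ≈ -2019.5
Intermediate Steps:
o(p) = 2*p/(3 + p) (o(p) = (2*p)/(3 + p) = 2*p/(3 + p))
h = -1/4 (h = -2/8 = -2*1/8 = -1/4 ≈ -0.25000)
q(g) = -9/4 - g/4 (q(g) = -(g + 9)/4 = -(9 + g)/4 = -9/4 - g/4)
-16*126 + q(o(-5)) = -16*126 + (-9/4 - (-5)/(2*(3 - 5))) = -2016 + (-9/4 - (-5)/(2*(-2))) = -2016 + (-9/4 - (-5)*(-1)/(2*2)) = -2016 + (-9/4 - 1/4*5) = -2016 + (-9/4 - 5/4) = -2016 - 7/2 = -4039/2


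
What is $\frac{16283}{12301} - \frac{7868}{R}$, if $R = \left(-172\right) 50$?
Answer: $\frac{59204517}{26447150} \approx 2.2386$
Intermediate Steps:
$R = -8600$
$\frac{16283}{12301} - \frac{7868}{R} = \frac{16283}{12301} - \frac{7868}{-8600} = 16283 \cdot \frac{1}{12301} - - \frac{1967}{2150} = \frac{16283}{12301} + \frac{1967}{2150} = \frac{59204517}{26447150}$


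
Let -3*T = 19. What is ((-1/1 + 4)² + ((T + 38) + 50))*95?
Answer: 25840/3 ≈ 8613.3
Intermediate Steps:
T = -19/3 (T = -⅓*19 = -19/3 ≈ -6.3333)
((-1/1 + 4)² + ((T + 38) + 50))*95 = ((-1/1 + 4)² + ((-19/3 + 38) + 50))*95 = ((-1*1 + 4)² + (95/3 + 50))*95 = ((-1 + 4)² + 245/3)*95 = (3² + 245/3)*95 = (9 + 245/3)*95 = (272/3)*95 = 25840/3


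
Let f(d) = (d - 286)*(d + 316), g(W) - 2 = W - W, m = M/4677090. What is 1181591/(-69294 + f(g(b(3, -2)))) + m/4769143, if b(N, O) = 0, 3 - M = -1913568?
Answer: -199668387127303592/26970646327817085 ≈ -7.4032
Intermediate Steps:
M = 1913571 (M = 3 - 1*(-1913568) = 3 + 1913568 = 1913571)
m = 57987/141730 (m = 1913571/4677090 = 1913571*(1/4677090) = 57987/141730 ≈ 0.40914)
g(W) = 2 (g(W) = 2 + (W - W) = 2 + 0 = 2)
f(d) = (-286 + d)*(316 + d)
1181591/(-69294 + f(g(b(3, -2)))) + m/4769143 = 1181591/(-69294 + (-90376 + 2**2 + 30*2)) + (57987/141730)/4769143 = 1181591/(-69294 + (-90376 + 4 + 60)) + (57987/141730)*(1/4769143) = 1181591/(-69294 - 90312) + 57987/675930637390 = 1181591/(-159606) + 57987/675930637390 = 1181591*(-1/159606) + 57987/675930637390 = -1181591/159606 + 57987/675930637390 = -199668387127303592/26970646327817085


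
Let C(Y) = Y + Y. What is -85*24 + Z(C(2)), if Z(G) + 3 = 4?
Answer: -2039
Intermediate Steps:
C(Y) = 2*Y
Z(G) = 1 (Z(G) = -3 + 4 = 1)
-85*24 + Z(C(2)) = -85*24 + 1 = -2040 + 1 = -2039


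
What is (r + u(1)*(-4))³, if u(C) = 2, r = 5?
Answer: -27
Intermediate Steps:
(r + u(1)*(-4))³ = (5 + 2*(-4))³ = (5 - 8)³ = (-3)³ = -27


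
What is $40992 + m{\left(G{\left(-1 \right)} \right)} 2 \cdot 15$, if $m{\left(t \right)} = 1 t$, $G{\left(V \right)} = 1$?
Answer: $41022$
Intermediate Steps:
$m{\left(t \right)} = t$
$40992 + m{\left(G{\left(-1 \right)} \right)} 2 \cdot 15 = 40992 + 1 \cdot 2 \cdot 15 = 40992 + 2 \cdot 15 = 40992 + 30 = 41022$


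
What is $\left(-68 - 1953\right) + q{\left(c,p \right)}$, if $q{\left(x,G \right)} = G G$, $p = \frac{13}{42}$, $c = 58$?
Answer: $- \frac{3564875}{1764} \approx -2020.9$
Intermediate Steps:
$p = \frac{13}{42}$ ($p = 13 \cdot \frac{1}{42} = \frac{13}{42} \approx 0.30952$)
$q{\left(x,G \right)} = G^{2}$
$\left(-68 - 1953\right) + q{\left(c,p \right)} = \left(-68 - 1953\right) + \left(\frac{13}{42}\right)^{2} = -2021 + \frac{169}{1764} = - \frac{3564875}{1764}$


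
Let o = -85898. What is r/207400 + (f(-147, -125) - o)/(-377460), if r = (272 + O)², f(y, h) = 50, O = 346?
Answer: 1579192723/978565050 ≈ 1.6138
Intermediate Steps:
r = 381924 (r = (272 + 346)² = 618² = 381924)
r/207400 + (f(-147, -125) - o)/(-377460) = 381924/207400 + (50 - 1*(-85898))/(-377460) = 381924*(1/207400) + (50 + 85898)*(-1/377460) = 95481/51850 + 85948*(-1/377460) = 95481/51850 - 21487/94365 = 1579192723/978565050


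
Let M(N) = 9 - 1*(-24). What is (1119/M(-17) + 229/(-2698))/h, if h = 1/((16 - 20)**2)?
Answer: 8030680/14839 ≈ 541.19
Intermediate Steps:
M(N) = 33 (M(N) = 9 + 24 = 33)
h = 1/16 (h = 1/((-4)**2) = 1/16 ≈ 0.062500)
(1119/M(-17) + 229/(-2698))/h = (1119/33 + 229/(-2698))/(1/16) = (1119*(1/33) + 229*(-1/2698))*16 = (373/11 - 229/2698)*16 = (1003835/29678)*16 = 8030680/14839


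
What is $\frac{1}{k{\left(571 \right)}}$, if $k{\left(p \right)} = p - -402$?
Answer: $\frac{1}{973} \approx 0.0010277$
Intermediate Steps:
$k{\left(p \right)} = 402 + p$ ($k{\left(p \right)} = p + 402 = 402 + p$)
$\frac{1}{k{\left(571 \right)}} = \frac{1}{402 + 571} = \frac{1}{973}$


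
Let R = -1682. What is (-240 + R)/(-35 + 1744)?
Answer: -1922/1709 ≈ -1.1246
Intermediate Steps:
(-240 + R)/(-35 + 1744) = (-240 - 1682)/(-35 + 1744) = -1922/1709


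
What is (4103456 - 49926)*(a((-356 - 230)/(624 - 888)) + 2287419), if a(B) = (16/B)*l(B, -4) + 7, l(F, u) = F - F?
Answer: 9272149913780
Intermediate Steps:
l(F, u) = 0
a(B) = 7 (a(B) = (16/B)*0 + 7 = 0 + 7 = 7)
(4103456 - 49926)*(a((-356 - 230)/(624 - 888)) + 2287419) = (4103456 - 49926)*(7 + 2287419) = 4053530*2287426 = 9272149913780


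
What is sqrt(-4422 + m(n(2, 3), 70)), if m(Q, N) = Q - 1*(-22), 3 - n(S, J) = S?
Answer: I*sqrt(4399) ≈ 66.325*I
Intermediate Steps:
n(S, J) = 3 - S
m(Q, N) = 22 + Q (m(Q, N) = Q + 22 = 22 + Q)
sqrt(-4422 + m(n(2, 3), 70)) = sqrt(-4422 + (22 + (3 - 1*2))) = sqrt(-4422 + (22 + (3 - 2))) = sqrt(-4422 + (22 + 1)) = sqrt(-4422 + 23) = sqrt(-4399) = I*sqrt(4399)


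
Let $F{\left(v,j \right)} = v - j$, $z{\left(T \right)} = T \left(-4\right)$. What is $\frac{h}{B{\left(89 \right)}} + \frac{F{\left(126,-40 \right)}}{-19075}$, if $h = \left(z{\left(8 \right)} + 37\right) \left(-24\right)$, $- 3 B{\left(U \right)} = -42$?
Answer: $- \frac{163666}{19075} \approx -8.5801$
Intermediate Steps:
$B{\left(U \right)} = 14$ ($B{\left(U \right)} = \left(- \frac{1}{3}\right) \left(-42\right) = 14$)
$z{\left(T \right)} = - 4 T$
$h = -120$ ($h = \left(\left(-4\right) 8 + 37\right) \left(-24\right) = \left(-32 + 37\right) \left(-24\right) = 5 \left(-24\right) = -120$)
$\frac{h}{B{\left(89 \right)}} + \frac{F{\left(126,-40 \right)}}{-19075} = - \frac{120}{14} + \frac{126 - -40}{-19075} = \left(-120\right) \frac{1}{14} + \left(126 + 40\right) \left(- \frac{1}{19075}\right) = - \frac{60}{7} + 166 \left(- \frac{1}{19075}\right) = - \frac{60}{7} - \frac{166}{19075} = - \frac{163666}{19075}$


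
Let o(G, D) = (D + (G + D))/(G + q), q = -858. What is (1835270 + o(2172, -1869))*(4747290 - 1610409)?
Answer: 420262449370863/73 ≈ 5.7570e+12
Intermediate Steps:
o(G, D) = (G + 2*D)/(-858 + G) (o(G, D) = (D + (G + D))/(G - 858) = (D + (D + G))/(-858 + G) = (G + 2*D)/(-858 + G))
(1835270 + o(2172, -1869))*(4747290 - 1610409) = (1835270 + (2172 + 2*(-1869))/(-858 + 2172))*(4747290 - 1610409) = (1835270 + (2172 - 3738)/1314)*3136881 = (1835270 + (1/1314)*(-1566))*3136881 = (1835270 - 87/73)*3136881 = (133974623/73)*3136881 = 420262449370863/73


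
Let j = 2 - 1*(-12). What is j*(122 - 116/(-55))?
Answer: 95564/55 ≈ 1737.5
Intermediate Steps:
j = 14 (j = 2 + 12 = 14)
j*(122 - 116/(-55)) = 14*(122 - 116/(-55)) = 14*(122 - 116*(-1/55)) = 14*(122 + 116/55) = 14*(6826/55) = 95564/55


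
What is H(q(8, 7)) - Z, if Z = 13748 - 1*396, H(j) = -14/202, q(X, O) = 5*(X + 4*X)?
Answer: -1348559/101 ≈ -13352.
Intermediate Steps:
q(X, O) = 25*X (q(X, O) = 5*(5*X) = 25*X)
H(j) = -7/101 (H(j) = -14*1/202 = -7/101)
Z = 13352 (Z = 13748 - 396 = 13352)
H(q(8, 7)) - Z = -7/101 - 1*13352 = -7/101 - 13352 = -1348559/101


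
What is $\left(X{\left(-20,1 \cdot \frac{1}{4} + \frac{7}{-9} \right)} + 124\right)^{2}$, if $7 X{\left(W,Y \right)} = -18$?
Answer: $\frac{722500}{49} \approx 14745.0$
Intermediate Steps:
$X{\left(W,Y \right)} = - \frac{18}{7}$ ($X{\left(W,Y \right)} = \frac{1}{7} \left(-18\right) = - \frac{18}{7}$)
$\left(X{\left(-20,1 \cdot \frac{1}{4} + \frac{7}{-9} \right)} + 124\right)^{2} = \left(- \frac{18}{7} + 124\right)^{2} = \left(\frac{850}{7}\right)^{2} = \frac{722500}{49}$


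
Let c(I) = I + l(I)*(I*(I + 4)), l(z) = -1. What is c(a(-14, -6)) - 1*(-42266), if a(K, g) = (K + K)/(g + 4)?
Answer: 42028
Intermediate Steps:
a(K, g) = 2*K/(4 + g) (a(K, g) = (2*K)/(4 + g) = 2*K/(4 + g))
c(I) = I - I*(4 + I) (c(I) = I - I*(I + 4) = I - I*(4 + I))
c(a(-14, -6)) - 1*(-42266) = (2*(-14)/(4 - 6))*(-3 - 2*(-14)/(4 - 6)) - 1*(-42266) = (2*(-14)/(-2))*(-3 - 2*(-14)/(-2)) + 42266 = (2*(-14)*(-1/2))*(-3 - 2*(-14)*(-1)/2) + 42266 = 14*(-3 - 1*14) + 42266 = 14*(-3 - 14) + 42266 = 14*(-17) + 42266 = -238 + 42266 = 42028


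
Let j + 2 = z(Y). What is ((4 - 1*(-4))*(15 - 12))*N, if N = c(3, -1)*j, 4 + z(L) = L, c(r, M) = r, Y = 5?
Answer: -72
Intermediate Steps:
z(L) = -4 + L
j = -1 (j = -2 + (-4 + 5) = -2 + 1 = -1)
N = -3 (N = 3*(-1) = -3)
((4 - 1*(-4))*(15 - 12))*N = ((4 - 1*(-4))*(15 - 12))*(-3) = ((4 + 4)*3)*(-3) = (8*3)*(-3) = 24*(-3) = -72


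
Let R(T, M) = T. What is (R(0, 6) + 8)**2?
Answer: 64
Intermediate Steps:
(R(0, 6) + 8)**2 = (0 + 8)**2 = 8**2 = 64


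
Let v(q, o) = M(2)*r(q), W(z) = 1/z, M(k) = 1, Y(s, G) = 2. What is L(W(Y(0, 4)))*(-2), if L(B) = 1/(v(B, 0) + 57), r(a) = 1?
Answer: -1/29 ≈ -0.034483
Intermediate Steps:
W(z) = 1/z
v(q, o) = 1 (v(q, o) = 1*1 = 1)
L(B) = 1/58 (L(B) = 1/(1 + 57) = 1/58)
L(W(Y(0, 4)))*(-2) = (1/58)*(-2) = -1/29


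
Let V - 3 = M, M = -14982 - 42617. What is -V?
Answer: 57596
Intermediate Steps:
M = -57599
V = -57596 (V = 3 - 57599 = -57596)
-V = -1*(-57596) = 57596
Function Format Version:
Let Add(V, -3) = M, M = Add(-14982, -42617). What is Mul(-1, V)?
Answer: 57596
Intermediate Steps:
M = -57599
V = -57596 (V = Add(3, -57599) = -57596)
Mul(-1, V) = Mul(-1, -57596) = 57596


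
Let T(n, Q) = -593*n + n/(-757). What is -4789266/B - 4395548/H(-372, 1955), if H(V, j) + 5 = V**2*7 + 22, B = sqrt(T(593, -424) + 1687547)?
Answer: -4395548/968705 - 4789266*sqrt(765534564101)/1011274193 ≈ -4148.2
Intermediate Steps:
T(n, Q) = -448902*n/757 (T(n, Q) = -593*n + n*(-1/757) = -593*n - n/757 = -448902*n/757)
B = sqrt(765534564101)/757 (B = sqrt(-448902/757*593 + 1687547) = sqrt(-266198886/757 + 1687547) = sqrt(1011274193/757) = sqrt(765534564101)/757 ≈ 1155.8)
H(V, j) = 17 + 7*V**2 (H(V, j) = -5 + (V**2*7 + 22) = -5 + (7*V**2 + 22) = -5 + (22 + 7*V**2) = 17 + 7*V**2)
-4789266/B - 4395548/H(-372, 1955) = -4789266*sqrt(765534564101)/1011274193 - 4395548/(17 + 7*(-372)**2) = -4789266*sqrt(765534564101)/1011274193 - 4395548/(17 + 7*138384) = -4789266*sqrt(765534564101)/1011274193 - 4395548/(17 + 968688) = -4789266*sqrt(765534564101)/1011274193 - 4395548/968705 = -4395548/968705 - 4789266*sqrt(765534564101)/1011274193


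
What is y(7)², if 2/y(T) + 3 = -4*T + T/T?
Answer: 1/225 ≈ 0.0044444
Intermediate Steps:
y(T) = 2/(-2 - 4*T) (y(T) = 2/(-3 + (-4*T + T/T)) = 2/(-3 + (-2*2*T + 1)) = 2/(-3 + (-4*T + 1)) = 2/(-3 + (1 - 4*T)) = 2/(-2 - 4*T))
y(7)² = (-1/(1 + 2*7))² = (-1/(1 + 14))² = (-1/15)² = 1/225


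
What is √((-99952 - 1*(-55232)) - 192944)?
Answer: 4*I*√14854 ≈ 487.51*I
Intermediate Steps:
√((-99952 - 1*(-55232)) - 192944) = √((-99952 + 55232) - 192944) = √(-44720 - 192944) = √(-237664) = 4*I*√14854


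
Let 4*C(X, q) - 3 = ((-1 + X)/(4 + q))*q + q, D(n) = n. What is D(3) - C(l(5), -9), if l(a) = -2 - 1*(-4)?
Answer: 81/20 ≈ 4.0500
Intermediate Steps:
l(a) = 2 (l(a) = -2 + 4 = 2)
C(X, q) = ¾ + q/4 + q*(-1 + X)/(4*(4 + q)) (C(X, q) = ¾ + (((-1 + X)/(4 + q))*q + q)/4 = ¾ + (q*(-1 + X)/(4 + q) + q)/4 = ¾ + (q + q*(-1 + X)/(4 + q))/4 = ¾ + (q/4 + q*(-1 + X)/(4*(4 + q))) = ¾ + q/4 + q*(-1 + X)/(4*(4 + q)))
D(3) - C(l(5), -9) = 3 - (12 + (-9)² + 6*(-9) + 2*(-9))/(4*(4 - 9)) = 3 - (12 + 81 - 54 - 18)/(4*(-5)) = 3 - (-1)*21/(4*5) = 3 - 1*(-21/20) = 3 + 21/20 = 81/20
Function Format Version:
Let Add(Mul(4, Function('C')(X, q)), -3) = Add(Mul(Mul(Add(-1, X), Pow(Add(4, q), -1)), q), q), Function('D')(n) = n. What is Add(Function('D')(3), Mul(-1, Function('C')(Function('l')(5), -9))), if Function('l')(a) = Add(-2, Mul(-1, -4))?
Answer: Rational(81, 20) ≈ 4.0500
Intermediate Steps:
Function('l')(a) = 2 (Function('l')(a) = Add(-2, 4) = 2)
Function('C')(X, q) = Add(Rational(3, 4), Mul(Rational(1, 4), q), Mul(Rational(1, 4), q, Pow(Add(4, q), -1), Add(-1, X))) (Function('C')(X, q) = Add(Rational(3, 4), Mul(Rational(1, 4), Add(Mul(Mul(Add(-1, X), Pow(Add(4, q), -1)), q), q))) = Add(Rational(3, 4), Mul(Rational(1, 4), Add(Mul(Mul(Pow(Add(4, q), -1), Add(-1, X)), q), q))) = Add(Rational(3, 4), Mul(Rational(1, 4), Add(Mul(q, Pow(Add(4, q), -1), Add(-1, X)), q))) = Add(Rational(3, 4), Mul(Rational(1, 4), Add(q, Mul(q, Pow(Add(4, q), -1), Add(-1, X))))) = Add(Rational(3, 4), Add(Mul(Rational(1, 4), q), Mul(Rational(1, 4), q, Pow(Add(4, q), -1), Add(-1, X)))) = Add(Rational(3, 4), Mul(Rational(1, 4), q), Mul(Rational(1, 4), q, Pow(Add(4, q), -1), Add(-1, X))))
Add(Function('D')(3), Mul(-1, Function('C')(Function('l')(5), -9))) = Add(3, Mul(-1, Mul(Rational(1, 4), Pow(Add(4, -9), -1), Add(12, Pow(-9, 2), Mul(6, -9), Mul(2, -9))))) = Add(3, Mul(-1, Mul(Rational(1, 4), Pow(-5, -1), Add(12, 81, -54, -18)))) = Add(3, Mul(-1, Mul(Rational(1, 4), Rational(-1, 5), 21))) = Add(3, Mul(-1, Rational(-21, 20))) = Add(3, Rational(21, 20)) = Rational(81, 20)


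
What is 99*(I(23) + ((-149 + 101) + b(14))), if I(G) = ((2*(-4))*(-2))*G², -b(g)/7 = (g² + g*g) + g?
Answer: 551826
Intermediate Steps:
b(g) = -14*g² - 7*g (b(g) = -7*((g² + g*g) + g) = -7*((g² + g²) + g) = -7*(2*g² + g) = -7*(g + 2*g²) = -14*g² - 7*g)
I(G) = 16*G² (I(G) = (-8*(-2))*G² = 16*G²)
99*(I(23) + ((-149 + 101) + b(14))) = 99*(16*23² + ((-149 + 101) - 7*14*(1 + 2*14))) = 99*(16*529 + (-48 - 7*14*(1 + 28))) = 99*(8464 + (-48 - 7*14*29)) = 99*(8464 + (-48 - 2842)) = 99*(8464 - 2890) = 99*5574 = 551826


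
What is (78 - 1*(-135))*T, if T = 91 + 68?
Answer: 33867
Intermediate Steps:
T = 159
(78 - 1*(-135))*T = (78 - 1*(-135))*159 = (78 + 135)*159 = 213*159 = 33867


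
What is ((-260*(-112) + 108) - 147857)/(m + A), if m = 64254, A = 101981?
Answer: -118629/166235 ≈ -0.71362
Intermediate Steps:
((-260*(-112) + 108) - 147857)/(m + A) = ((-260*(-112) + 108) - 147857)/(64254 + 101981) = ((29120 + 108) - 147857)/166235 = (29228 - 147857)*(1/166235) = -118629*1/166235 = -118629/166235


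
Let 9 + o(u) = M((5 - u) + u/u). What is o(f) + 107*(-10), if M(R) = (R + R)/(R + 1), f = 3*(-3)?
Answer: -8617/8 ≈ -1077.1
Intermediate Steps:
f = -9
M(R) = 2*R/(1 + R) (M(R) = (2*R)/(1 + R) = 2*R/(1 + R))
o(u) = -9 + 2*(6 - u)/(7 - u) (o(u) = -9 + 2*((5 - u) + u/u)/(1 + ((5 - u) + u/u)) = -9 + 2*((5 - u) + 1)/(1 + ((5 - u) + 1)) = -9 + 2*(6 - u)/(1 + (6 - u)) = -9 + 2*(6 - u)/(7 - u))
o(f) + 107*(-10) = (51 - 7*(-9))/(-7 - 9) + 107*(-10) = (51 + 63)/(-16) - 1070 = -1/16*114 - 1070 = -57/8 - 1070 = -8617/8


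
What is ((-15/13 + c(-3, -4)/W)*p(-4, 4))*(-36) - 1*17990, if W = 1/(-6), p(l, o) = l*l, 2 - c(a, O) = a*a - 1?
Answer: -494798/13 ≈ -38061.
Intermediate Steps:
c(a, O) = 3 - a**2 (c(a, O) = 2 - (a*a - 1) = 2 - (a**2 - 1) = 2 - (-1 + a**2) = 2 + (1 - a**2) = 3 - a**2)
p(l, o) = l**2
W = -1/6 ≈ -0.16667
((-15/13 + c(-3, -4)/W)*p(-4, 4))*(-36) - 1*17990 = ((-15/13 + (3 - 1*(-3)**2)/(-1/6))*(-4)**2)*(-36) - 1*17990 = ((-15*1/13 + (3 - 1*9)*(-6))*16)*(-36) - 17990 = ((-15/13 + (3 - 9)*(-6))*16)*(-36) - 17990 = ((-15/13 - 6*(-6))*16)*(-36) - 17990 = ((-15/13 + 36)*16)*(-36) - 17990 = ((453/13)*16)*(-36) - 17990 = (7248/13)*(-36) - 17990 = -260928/13 - 17990 = -494798/13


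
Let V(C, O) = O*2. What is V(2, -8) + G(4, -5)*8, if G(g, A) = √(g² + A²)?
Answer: -16 + 8*√41 ≈ 35.225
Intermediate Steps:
V(C, O) = 2*O
G(g, A) = √(A² + g²)
V(2, -8) + G(4, -5)*8 = 2*(-8) + √((-5)² + 4²)*8 = -16 + √(25 + 16)*8 = -16 + √41*8 = -16 + 8*√41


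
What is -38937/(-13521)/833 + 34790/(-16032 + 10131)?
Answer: -18648083773/3164901033 ≈ -5.8922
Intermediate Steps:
-38937/(-13521)/833 + 34790/(-16032 + 10131) = -38937*(-1/13521)*(1/833) + 34790/(-5901) = (12979/4507)*(1/833) + 34790*(-1/5901) = 12979/3754331 - 4970/843 = -18648083773/3164901033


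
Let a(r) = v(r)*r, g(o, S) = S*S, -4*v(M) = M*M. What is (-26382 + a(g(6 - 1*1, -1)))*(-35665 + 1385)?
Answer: 904383530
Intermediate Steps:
v(M) = -M²/4 (v(M) = -M*M/4 = -M²/4)
g(o, S) = S²
a(r) = -r³/4 (a(r) = (-r²/4)*r = -r³/4)
(-26382 + a(g(6 - 1*1, -1)))*(-35665 + 1385) = (-26382 - ((-1)²)³/4)*(-35665 + 1385) = (-26382 - ¼*1³)*(-34280) = (-26382 - ¼*1)*(-34280) = (-26382 - ¼)*(-34280) = -105529/4*(-34280) = 904383530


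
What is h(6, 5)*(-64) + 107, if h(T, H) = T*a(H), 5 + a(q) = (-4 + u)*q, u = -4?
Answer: 17387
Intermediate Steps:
a(q) = -5 - 8*q (a(q) = -5 + (-4 - 4)*q = -5 - 8*q)
h(T, H) = T*(-5 - 8*H)
h(6, 5)*(-64) + 107 = -1*6*(5 + 8*5)*(-64) + 107 = -1*6*(5 + 40)*(-64) + 107 = -1*6*45*(-64) + 107 = -270*(-64) + 107 = 17280 + 107 = 17387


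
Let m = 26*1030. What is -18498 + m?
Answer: 8282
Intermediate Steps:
m = 26780
-18498 + m = -18498 + 26780 = 8282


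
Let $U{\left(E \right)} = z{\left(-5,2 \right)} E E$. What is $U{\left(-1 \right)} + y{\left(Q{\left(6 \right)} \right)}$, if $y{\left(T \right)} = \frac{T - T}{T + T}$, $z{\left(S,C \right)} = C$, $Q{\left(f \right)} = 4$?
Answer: $2$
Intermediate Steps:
$y{\left(T \right)} = 0$ ($y{\left(T \right)} = \frac{0}{2 T} = 0 \frac{1}{2 T} = 0$)
$U{\left(E \right)} = 2 E^{2}$ ($U{\left(E \right)} = 2 E E = 2 E^{2}$)
$U{\left(-1 \right)} + y{\left(Q{\left(6 \right)} \right)} = 2 \left(-1\right)^{2} + 0 = 2 \cdot 1 + 0 = 2 + 0 = 2$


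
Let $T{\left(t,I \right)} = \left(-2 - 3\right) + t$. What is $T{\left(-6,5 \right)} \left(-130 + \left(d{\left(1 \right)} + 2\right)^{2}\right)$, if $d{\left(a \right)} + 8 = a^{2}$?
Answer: $1155$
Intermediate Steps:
$d{\left(a \right)} = -8 + a^{2}$
$T{\left(t,I \right)} = -5 + t$
$T{\left(-6,5 \right)} \left(-130 + \left(d{\left(1 \right)} + 2\right)^{2}\right) = \left(-5 - 6\right) \left(-130 + \left(\left(-8 + 1^{2}\right) + 2\right)^{2}\right) = - 11 \left(-130 + \left(\left(-8 + 1\right) + 2\right)^{2}\right) = - 11 \left(-130 + \left(-7 + 2\right)^{2}\right) = - 11 \left(-130 + \left(-5\right)^{2}\right) = - 11 \left(-130 + 25\right) = \left(-11\right) \left(-105\right) = 1155$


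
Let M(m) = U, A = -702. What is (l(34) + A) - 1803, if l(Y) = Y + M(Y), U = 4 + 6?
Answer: -2461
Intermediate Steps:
U = 10
M(m) = 10
l(Y) = 10 + Y (l(Y) = Y + 10 = 10 + Y)
(l(34) + A) - 1803 = ((10 + 34) - 702) - 1803 = (44 - 702) - 1803 = -658 - 1803 = -2461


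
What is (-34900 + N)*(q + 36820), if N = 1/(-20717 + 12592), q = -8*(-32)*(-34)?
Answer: -7972643278116/8125 ≈ -9.8125e+8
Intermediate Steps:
q = -8704 (q = 256*(-34) = -8704)
N = -1/8125 (N = 1/(-8125) = -1/8125 ≈ -0.00012308)
(-34900 + N)*(q + 36820) = (-34900 - 1/8125)*(-8704 + 36820) = -283562501/8125*28116 = -7972643278116/8125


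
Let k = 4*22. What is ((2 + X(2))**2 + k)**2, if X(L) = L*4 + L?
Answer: 53824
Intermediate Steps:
X(L) = 5*L (X(L) = 4*L + L = 5*L)
k = 88
((2 + X(2))**2 + k)**2 = ((2 + 5*2)**2 + 88)**2 = ((2 + 10)**2 + 88)**2 = (12**2 + 88)**2 = (144 + 88)**2 = 232**2 = 53824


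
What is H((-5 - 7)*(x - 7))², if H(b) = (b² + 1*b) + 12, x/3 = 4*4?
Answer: 58362829056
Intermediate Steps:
x = 48 (x = 3*(4*4) = 3*16 = 48)
H(b) = 12 + b + b² (H(b) = (b² + b) + 12 = (b + b²) + 12 = 12 + b + b²)
H((-5 - 7)*(x - 7))² = (12 + (-5 - 7)*(48 - 7) + ((-5 - 7)*(48 - 7))²)² = (12 - 12*41 + (-12*41)²)² = (12 - 492 + (-492)²)² = (12 - 492 + 242064)² = 241584² = 58362829056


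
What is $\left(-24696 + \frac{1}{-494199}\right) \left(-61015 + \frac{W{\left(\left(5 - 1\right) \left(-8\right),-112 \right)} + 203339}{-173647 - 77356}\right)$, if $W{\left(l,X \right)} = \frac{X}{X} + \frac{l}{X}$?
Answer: $\frac{30428416854728012395}{20193442353} \approx 1.5068 \cdot 10^{9}$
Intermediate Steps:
$W{\left(l,X \right)} = 1 + \frac{l}{X}$
$\left(-24696 + \frac{1}{-494199}\right) \left(-61015 + \frac{W{\left(\left(5 - 1\right) \left(-8\right),-112 \right)} + 203339}{-173647 - 77356}\right) = \left(-24696 + \frac{1}{-494199}\right) \left(-61015 + \frac{\frac{-112 + \left(5 - 1\right) \left(-8\right)}{-112} + 203339}{-173647 - 77356}\right) = \left(-24696 - \frac{1}{494199}\right) \left(-61015 + \frac{- \frac{-112 + 4 \left(-8\right)}{112} + 203339}{-251003}\right) = - \frac{12204738505 \left(-61015 + \left(- \frac{-112 - 32}{112} + 203339\right) \left(- \frac{1}{251003}\right)\right)}{494199} = - \frac{12204738505 \left(-61015 + \left(\left(- \frac{1}{112}\right) \left(-144\right) + 203339\right) \left(- \frac{1}{251003}\right)\right)}{494199} = - \frac{12204738505 \left(-61015 + \left(\frac{9}{7} + 203339\right) \left(- \frac{1}{251003}\right)\right)}{494199} = - \frac{12204738505 \left(-61015 + \frac{1423382}{7} \left(- \frac{1}{251003}\right)\right)}{494199} = - \frac{12204738505 \left(-61015 - \frac{1423382}{1757021}\right)}{494199} = \left(- \frac{12204738505}{494199}\right) \left(- \frac{107206059697}{1757021}\right) = \frac{30428416854728012395}{20193442353}$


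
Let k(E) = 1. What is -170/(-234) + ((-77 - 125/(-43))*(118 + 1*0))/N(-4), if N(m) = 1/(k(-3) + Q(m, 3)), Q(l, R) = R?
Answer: -175940009/5031 ≈ -34971.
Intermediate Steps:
N(m) = ¼ (N(m) = 1/(1 + 3) = 1/4 = ¼)
-170/(-234) + ((-77 - 125/(-43))*(118 + 1*0))/N(-4) = -170/(-234) + ((-77 - 125/(-43))*(118 + 1*0))/(¼) = -170*(-1/234) + ((-77 - 125*(-1/43))*(118 + 0))*4 = 85/117 + ((-77 + 125/43)*118)*4 = 85/117 - 3186/43*118*4 = 85/117 - 375948/43*4 = 85/117 - 1503792/43 = -175940009/5031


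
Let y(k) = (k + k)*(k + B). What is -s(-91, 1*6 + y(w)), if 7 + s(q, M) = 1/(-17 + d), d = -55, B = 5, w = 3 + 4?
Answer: 505/72 ≈ 7.0139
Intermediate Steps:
w = 7
y(k) = 2*k*(5 + k) (y(k) = (k + k)*(k + 5) = (2*k)*(5 + k) = 2*k*(5 + k))
s(q, M) = -505/72 (s(q, M) = -7 + 1/(-17 - 55) = -7 + 1/(-72) = -7 - 1/72 = -505/72)
-s(-91, 1*6 + y(w)) = -1*(-505/72) = 505/72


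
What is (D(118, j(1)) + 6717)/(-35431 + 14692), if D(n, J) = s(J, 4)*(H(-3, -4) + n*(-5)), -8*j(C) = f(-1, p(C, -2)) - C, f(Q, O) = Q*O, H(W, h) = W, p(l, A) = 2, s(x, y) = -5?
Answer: -9682/20739 ≈ -0.46685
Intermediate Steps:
f(Q, O) = O*Q
j(C) = ¼ + C/8 (j(C) = -(2*(-1) - C)/8 = -(-2 - C)/8 = ¼ + C/8)
D(n, J) = 15 + 25*n (D(n, J) = -5*(-3 + n*(-5)) = -5*(-3 - 5*n) = 15 + 25*n)
(D(118, j(1)) + 6717)/(-35431 + 14692) = ((15 + 25*118) + 6717)/(-35431 + 14692) = ((15 + 2950) + 6717)/(-20739) = (2965 + 6717)*(-1/20739) = 9682*(-1/20739) = -9682/20739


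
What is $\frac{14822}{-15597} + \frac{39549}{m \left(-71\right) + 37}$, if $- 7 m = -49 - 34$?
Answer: $- \frac{489047491}{9763722} \approx -50.088$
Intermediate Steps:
$m = \frac{83}{7}$ ($m = - \frac{-49 - 34}{7} = \left(- \frac{1}{7}\right) \left(-83\right) = \frac{83}{7} \approx 11.857$)
$\frac{14822}{-15597} + \frac{39549}{m \left(-71\right) + 37} = \frac{14822}{-15597} + \frac{39549}{\frac{83}{7} \left(-71\right) + 37} = 14822 \left(- \frac{1}{15597}\right) + \frac{39549}{- \frac{5893}{7} + 37} = - \frac{14822}{15597} + \frac{39549}{- \frac{5634}{7}} = - \frac{14822}{15597} + 39549 \left(- \frac{7}{5634}\right) = - \frac{14822}{15597} - \frac{92281}{1878} = - \frac{489047491}{9763722}$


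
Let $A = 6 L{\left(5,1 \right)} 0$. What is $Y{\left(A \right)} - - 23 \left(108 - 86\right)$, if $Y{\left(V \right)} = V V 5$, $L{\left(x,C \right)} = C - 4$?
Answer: $506$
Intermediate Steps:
$L{\left(x,C \right)} = -4 + C$
$A = 0$ ($A = 6 \left(-4 + 1\right) 0 = 6 \left(-3\right) 0 = \left(-18\right) 0 = 0$)
$Y{\left(V \right)} = 5 V^{2}$ ($Y{\left(V \right)} = V^{2} \cdot 5 = 5 V^{2}$)
$Y{\left(A \right)} - - 23 \left(108 - 86\right) = 5 \cdot 0^{2} - - 23 \left(108 - 86\right) = 5 \cdot 0 - \left(-23\right) 22 = 0 - -506 = 0 + 506 = 506$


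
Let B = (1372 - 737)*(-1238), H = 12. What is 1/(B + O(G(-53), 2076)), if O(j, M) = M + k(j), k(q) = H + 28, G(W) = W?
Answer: -1/784014 ≈ -1.2755e-6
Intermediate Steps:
k(q) = 40 (k(q) = 12 + 28 = 40)
O(j, M) = 40 + M (O(j, M) = M + 40 = 40 + M)
B = -786130 (B = 635*(-1238) = -786130)
1/(B + O(G(-53), 2076)) = 1/(-786130 + (40 + 2076)) = 1/(-786130 + 2116) = 1/(-784014) = -1/784014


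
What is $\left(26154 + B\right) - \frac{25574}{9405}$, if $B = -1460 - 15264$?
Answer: $\frac{4666504}{495} \approx 9427.3$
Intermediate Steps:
$B = -16724$
$\left(26154 + B\right) - \frac{25574}{9405} = \left(26154 - 16724\right) - \frac{25574}{9405} = 9430 - \frac{1346}{495} = \frac{4666504}{495}$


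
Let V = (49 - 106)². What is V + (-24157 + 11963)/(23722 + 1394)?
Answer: 448295/138 ≈ 3248.5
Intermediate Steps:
V = 3249 (V = (-57)² = 3249)
V + (-24157 + 11963)/(23722 + 1394) = 3249 + (-24157 + 11963)/(23722 + 1394) = 3249 - 12194/25116 = 3249 - 12194*1/25116 = 3249 - 67/138 = 448295/138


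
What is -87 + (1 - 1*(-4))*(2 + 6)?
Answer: -47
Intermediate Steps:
-87 + (1 - 1*(-4))*(2 + 6) = -87 + (1 + 4)*8 = -87 + 5*8 = -87 + 40 = -47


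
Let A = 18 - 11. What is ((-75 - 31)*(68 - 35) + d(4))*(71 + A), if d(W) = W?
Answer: -272532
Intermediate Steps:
A = 7
((-75 - 31)*(68 - 35) + d(4))*(71 + A) = ((-75 - 31)*(68 - 35) + 4)*(71 + 7) = (-106*33 + 4)*78 = (-3498 + 4)*78 = -3494*78 = -272532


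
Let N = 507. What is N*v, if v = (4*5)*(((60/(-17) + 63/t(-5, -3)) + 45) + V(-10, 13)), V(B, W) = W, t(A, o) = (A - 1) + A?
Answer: 92426100/187 ≈ 4.9426e+5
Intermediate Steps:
t(A, o) = -1 + 2*A (t(A, o) = (-1 + A) + A = -1 + 2*A)
v = 182300/187 (v = (4*5)*(((60/(-17) + 63/(-1 + 2*(-5))) + 45) + 13) = 20*(((60*(-1/17) + 63/(-1 - 10)) + 45) + 13) = 20*(((-60/17 + 63/(-11)) + 45) + 13) = 20*(((-60/17 + 63*(-1/11)) + 45) + 13) = 20*(((-60/17 - 63/11) + 45) + 13) = 20*((-1731/187 + 45) + 13) = 20*(6684/187 + 13) = 20*(9115/187) = 182300/187 ≈ 974.87)
N*v = 507*(182300/187) = 92426100/187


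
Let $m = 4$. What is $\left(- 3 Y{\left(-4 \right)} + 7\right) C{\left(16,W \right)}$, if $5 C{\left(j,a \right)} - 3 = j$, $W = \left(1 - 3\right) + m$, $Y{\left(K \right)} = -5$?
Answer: $\frac{418}{5} \approx 83.6$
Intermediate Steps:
$W = 2$ ($W = \left(1 - 3\right) + 4 = -2 + 4 = 2$)
$C{\left(j,a \right)} = \frac{3}{5} + \frac{j}{5}$
$\left(- 3 Y{\left(-4 \right)} + 7\right) C{\left(16,W \right)} = \left(\left(-3\right) \left(-5\right) + 7\right) \left(\frac{3}{5} + \frac{1}{5} \cdot 16\right) = \left(15 + 7\right) \left(\frac{3}{5} + \frac{16}{5}\right) = 22 \cdot \frac{19}{5} = \frac{418}{5}$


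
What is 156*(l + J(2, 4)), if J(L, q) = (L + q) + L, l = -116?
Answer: -16848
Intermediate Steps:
J(L, q) = q + 2*L
156*(l + J(2, 4)) = 156*(-116 + (4 + 2*2)) = 156*(-116 + (4 + 4)) = 156*(-116 + 8) = 156*(-108) = -16848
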